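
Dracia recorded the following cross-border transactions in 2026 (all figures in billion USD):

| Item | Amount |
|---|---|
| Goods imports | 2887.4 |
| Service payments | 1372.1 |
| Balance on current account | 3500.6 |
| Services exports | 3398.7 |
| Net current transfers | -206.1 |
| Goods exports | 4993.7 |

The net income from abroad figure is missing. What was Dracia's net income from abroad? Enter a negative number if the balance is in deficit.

Current account = goods balance + services balance + net primary income + net secondary income
Sum of the known components = 3926.8
Net income from abroad = CA - (known components) = 3500.6 - 3926.8 = -426.2

-426.2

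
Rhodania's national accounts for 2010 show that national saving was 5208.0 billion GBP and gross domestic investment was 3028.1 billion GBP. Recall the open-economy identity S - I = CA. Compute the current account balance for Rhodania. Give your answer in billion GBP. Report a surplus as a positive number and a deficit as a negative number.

2179.9

CA = S - I = 5208.0 - 3028.1 = 2179.9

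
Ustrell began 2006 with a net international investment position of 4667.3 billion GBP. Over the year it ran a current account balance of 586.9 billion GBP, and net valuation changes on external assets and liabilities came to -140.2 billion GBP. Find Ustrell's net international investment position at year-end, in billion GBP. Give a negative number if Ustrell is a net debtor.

5114.0

Change in NIIP = current account + net valuation change = 586.9 + (-140.2) = 446.7
End-of-year NIIP = 4667.3 + 446.7 = 5114.0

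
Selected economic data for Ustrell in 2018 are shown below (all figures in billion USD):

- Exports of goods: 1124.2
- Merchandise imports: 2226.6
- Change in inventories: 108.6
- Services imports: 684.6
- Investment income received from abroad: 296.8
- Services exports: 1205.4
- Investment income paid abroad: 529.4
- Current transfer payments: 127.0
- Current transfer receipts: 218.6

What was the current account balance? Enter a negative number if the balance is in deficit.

-722.6

Goods balance = 1124.2 - 2226.6 = -1102.4
Services balance = 1205.4 - 684.6 = 520.8
Trade balance (goods + services) = -1102.4 + 520.8 = -581.6
Net primary income = 296.8 - 529.4 = -232.6
Net secondary income = 218.6 - 127.0 = 91.6
Current account = -581.6 + (-232.6) + 91.6 = -722.6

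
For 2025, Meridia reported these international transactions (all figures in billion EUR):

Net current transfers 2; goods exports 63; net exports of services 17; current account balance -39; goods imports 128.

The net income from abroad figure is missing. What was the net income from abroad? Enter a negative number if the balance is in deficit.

Current account = goods balance + services balance + net primary income + net secondary income
Sum of the known components = -46
Net income from abroad = CA - (known components) = -39 - (-46) = 7

7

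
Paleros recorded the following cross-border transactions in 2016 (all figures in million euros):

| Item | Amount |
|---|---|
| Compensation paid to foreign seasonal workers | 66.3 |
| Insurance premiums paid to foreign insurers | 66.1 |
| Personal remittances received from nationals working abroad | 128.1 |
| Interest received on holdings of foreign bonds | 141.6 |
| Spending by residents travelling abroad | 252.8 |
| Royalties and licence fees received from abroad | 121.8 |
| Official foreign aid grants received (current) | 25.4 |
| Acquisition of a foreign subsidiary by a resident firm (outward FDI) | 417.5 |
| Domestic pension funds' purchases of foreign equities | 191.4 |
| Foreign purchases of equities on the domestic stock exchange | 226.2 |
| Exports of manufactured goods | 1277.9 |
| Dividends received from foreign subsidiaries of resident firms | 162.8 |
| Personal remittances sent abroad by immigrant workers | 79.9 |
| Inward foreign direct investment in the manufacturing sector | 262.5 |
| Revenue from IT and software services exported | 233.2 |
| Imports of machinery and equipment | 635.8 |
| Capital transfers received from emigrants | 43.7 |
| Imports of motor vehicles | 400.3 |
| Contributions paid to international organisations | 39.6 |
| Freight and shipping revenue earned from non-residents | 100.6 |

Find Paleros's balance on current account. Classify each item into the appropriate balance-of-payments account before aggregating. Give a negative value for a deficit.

Goods: 1277.9 - 400.3 - 635.8 = 241.8
Services: 121.8 + 100.6 - 66.1 - 252.8 + 233.2 = 136.7
Primary income: 141.6 + 162.8 - 66.3 = 238.1
Secondary income: 25.4 - 79.9 + 128.1 - 39.6 = 34.0
Current account = 241.8 + 136.7 + 238.1 + 34.0 = 650.6
(Excluded from the current account — financial account: acquisition of a foreign subsidiary by a resident firm (outward FDI) 417.5, domestic pension funds' purchases of foreign equities 191.4, foreign purchases of equities on the domestic stock exchange 226.2, inward foreign direct investment in the manufacturing sector 262.5; capital account: capital transfers received from emigrants 43.7.)

650.6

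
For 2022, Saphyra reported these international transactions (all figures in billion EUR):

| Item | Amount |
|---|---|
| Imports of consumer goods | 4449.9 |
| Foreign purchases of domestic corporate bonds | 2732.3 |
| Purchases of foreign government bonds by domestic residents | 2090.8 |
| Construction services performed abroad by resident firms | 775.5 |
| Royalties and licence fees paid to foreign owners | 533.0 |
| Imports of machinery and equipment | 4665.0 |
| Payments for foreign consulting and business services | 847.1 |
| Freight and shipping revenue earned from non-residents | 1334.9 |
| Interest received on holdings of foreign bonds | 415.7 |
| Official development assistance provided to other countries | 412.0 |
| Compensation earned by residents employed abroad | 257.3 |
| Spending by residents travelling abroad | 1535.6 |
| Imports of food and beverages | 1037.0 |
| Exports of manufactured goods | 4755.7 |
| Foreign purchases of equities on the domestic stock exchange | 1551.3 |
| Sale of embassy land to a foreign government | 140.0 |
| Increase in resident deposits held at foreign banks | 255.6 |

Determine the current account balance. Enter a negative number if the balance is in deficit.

Goods: -4665.0 - 1037.0 - 4449.9 + 4755.7 = -5396.2
Services: 775.5 + 1334.9 - 533.0 - 847.1 - 1535.6 = -805.3
Primary income: 415.7 + 257.3 = 673.0
Secondary income: -412.0
Current account = (-5396.2) + (-805.3) + 673.0 + (-412.0) = -5940.5
(Excluded from the current account — financial account: foreign purchases of domestic corporate bonds 2732.3, purchases of foreign government bonds by domestic residents 2090.8, foreign purchases of equities on the domestic stock exchange 1551.3, increase in resident deposits held at foreign banks 255.6; capital account: sale of embassy land to a foreign government 140.0.)

-5940.5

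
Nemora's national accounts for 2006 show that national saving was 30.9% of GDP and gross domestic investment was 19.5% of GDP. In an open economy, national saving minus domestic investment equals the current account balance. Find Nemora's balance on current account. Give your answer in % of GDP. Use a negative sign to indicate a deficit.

11.4

CA = S - I = 30.9 - 19.5 = 11.4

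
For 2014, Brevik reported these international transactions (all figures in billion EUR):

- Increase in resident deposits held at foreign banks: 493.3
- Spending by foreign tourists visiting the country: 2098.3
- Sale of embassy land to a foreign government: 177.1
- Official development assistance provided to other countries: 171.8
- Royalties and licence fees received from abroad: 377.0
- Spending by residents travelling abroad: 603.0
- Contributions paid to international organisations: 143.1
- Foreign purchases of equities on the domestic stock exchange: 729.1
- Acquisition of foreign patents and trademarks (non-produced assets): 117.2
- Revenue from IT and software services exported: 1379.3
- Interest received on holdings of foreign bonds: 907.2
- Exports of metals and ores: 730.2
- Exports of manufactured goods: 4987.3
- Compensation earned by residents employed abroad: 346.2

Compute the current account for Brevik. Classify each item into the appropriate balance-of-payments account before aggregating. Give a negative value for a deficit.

9907.6

Goods: 730.2 + 4987.3 = 5717.5
Services: 1379.3 - 603.0 + 2098.3 + 377.0 = 3251.6
Primary income: 907.2 + 346.2 = 1253.4
Secondary income: -143.1 - 171.8 = -314.9
Current account = 5717.5 + 3251.6 + 1253.4 + (-314.9) = 9907.6
(Excluded from the current account — financial account: increase in resident deposits held at foreign banks 493.3, foreign purchases of equities on the domestic stock exchange 729.1; capital account: sale of embassy land to a foreign government 177.1, acquisition of foreign patents and trademarks (non-produced assets) 117.2.)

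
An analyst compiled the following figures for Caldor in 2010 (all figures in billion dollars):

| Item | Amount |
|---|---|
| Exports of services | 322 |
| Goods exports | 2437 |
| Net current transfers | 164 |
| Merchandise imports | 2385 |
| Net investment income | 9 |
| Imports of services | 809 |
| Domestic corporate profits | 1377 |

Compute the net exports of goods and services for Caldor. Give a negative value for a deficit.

-435

Goods balance = 2437 - 2385 = 52
Services balance = 322 - 809 = -487
Trade balance (goods + services) = 52 + (-487) = -435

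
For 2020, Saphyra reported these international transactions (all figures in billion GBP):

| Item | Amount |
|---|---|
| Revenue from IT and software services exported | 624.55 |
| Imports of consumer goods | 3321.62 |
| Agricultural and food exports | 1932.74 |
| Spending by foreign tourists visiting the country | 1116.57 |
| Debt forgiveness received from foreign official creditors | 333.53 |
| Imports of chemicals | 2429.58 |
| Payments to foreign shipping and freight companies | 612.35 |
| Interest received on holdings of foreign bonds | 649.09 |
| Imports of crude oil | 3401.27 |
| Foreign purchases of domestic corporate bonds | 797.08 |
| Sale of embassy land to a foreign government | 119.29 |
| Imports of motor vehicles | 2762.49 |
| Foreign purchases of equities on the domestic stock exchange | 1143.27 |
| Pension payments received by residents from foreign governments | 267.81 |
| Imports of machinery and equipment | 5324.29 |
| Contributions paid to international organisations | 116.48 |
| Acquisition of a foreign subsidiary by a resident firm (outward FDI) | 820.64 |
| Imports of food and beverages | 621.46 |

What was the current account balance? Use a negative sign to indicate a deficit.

-13998.78

Goods: 1932.74 - 2762.49 - 3401.27 - 5324.29 - 2429.58 - 621.46 - 3321.62 = -15927.97
Services: 624.55 - 612.35 + 1116.57 = 1128.77
Primary income: 649.09
Secondary income: -116.48 + 267.81 = 151.33
Current account = (-15927.97) + 1128.77 + 649.09 + 151.33 = -13998.78
(Excluded from the current account — capital account: debt forgiveness received from foreign official creditors 333.53, sale of embassy land to a foreign government 119.29; financial account: foreign purchases of domestic corporate bonds 797.08, foreign purchases of equities on the domestic stock exchange 1143.27, acquisition of a foreign subsidiary by a resident firm (outward FDI) 820.64.)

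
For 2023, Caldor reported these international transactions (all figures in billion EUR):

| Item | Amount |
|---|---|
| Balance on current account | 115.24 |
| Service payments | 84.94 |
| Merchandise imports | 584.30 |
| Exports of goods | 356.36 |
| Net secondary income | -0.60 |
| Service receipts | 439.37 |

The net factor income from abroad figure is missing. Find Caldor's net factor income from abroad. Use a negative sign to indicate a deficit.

Current account = goods balance + services balance + net primary income + net secondary income
Sum of the known components = 125.89
Net factor income from abroad = CA - (known components) = 115.24 - 125.89 = -10.65

-10.65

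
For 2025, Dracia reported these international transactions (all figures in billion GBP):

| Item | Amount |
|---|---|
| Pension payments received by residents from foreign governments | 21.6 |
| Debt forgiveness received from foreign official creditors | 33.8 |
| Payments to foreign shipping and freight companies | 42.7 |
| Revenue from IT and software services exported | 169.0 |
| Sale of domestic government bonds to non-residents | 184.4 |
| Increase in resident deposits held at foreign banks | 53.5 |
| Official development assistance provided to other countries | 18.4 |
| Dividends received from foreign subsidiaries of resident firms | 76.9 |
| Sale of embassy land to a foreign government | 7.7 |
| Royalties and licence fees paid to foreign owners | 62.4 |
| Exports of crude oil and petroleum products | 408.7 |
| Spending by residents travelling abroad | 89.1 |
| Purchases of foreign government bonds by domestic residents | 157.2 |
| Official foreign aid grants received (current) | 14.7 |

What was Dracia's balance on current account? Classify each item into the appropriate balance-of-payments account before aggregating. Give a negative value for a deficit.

478.3

Goods: 408.7
Services: -42.7 + 169.0 - 62.4 - 89.1 = -25.2
Primary income: 76.9
Secondary income: 14.7 - 18.4 + 21.6 = 17.9
Current account = 408.7 + (-25.2) + 76.9 + 17.9 = 478.3
(Excluded from the current account — capital account: debt forgiveness received from foreign official creditors 33.8, sale of embassy land to a foreign government 7.7; financial account: sale of domestic government bonds to non-residents 184.4, increase in resident deposits held at foreign banks 53.5, purchases of foreign government bonds by domestic residents 157.2.)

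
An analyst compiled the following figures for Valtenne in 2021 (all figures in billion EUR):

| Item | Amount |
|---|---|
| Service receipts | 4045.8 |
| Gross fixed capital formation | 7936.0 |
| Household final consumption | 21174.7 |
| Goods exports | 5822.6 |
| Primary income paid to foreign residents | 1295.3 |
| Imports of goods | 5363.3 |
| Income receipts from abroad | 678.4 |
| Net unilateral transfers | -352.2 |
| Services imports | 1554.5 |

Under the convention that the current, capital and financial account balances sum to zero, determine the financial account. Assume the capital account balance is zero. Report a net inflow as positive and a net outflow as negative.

Goods balance = 5822.6 - 5363.3 = 459.3
Services balance = 4045.8 - 1554.5 = 2491.3
Trade balance (goods + services) = 459.3 + 2491.3 = 2950.6
Net primary income = 678.4 - 1295.3 = -616.9
Net secondary income = -352.2
Current account = 2950.6 + (-616.9) + (-352.2) = 1981.5
Financial account = -(1981.5) = -1981.5

-1981.5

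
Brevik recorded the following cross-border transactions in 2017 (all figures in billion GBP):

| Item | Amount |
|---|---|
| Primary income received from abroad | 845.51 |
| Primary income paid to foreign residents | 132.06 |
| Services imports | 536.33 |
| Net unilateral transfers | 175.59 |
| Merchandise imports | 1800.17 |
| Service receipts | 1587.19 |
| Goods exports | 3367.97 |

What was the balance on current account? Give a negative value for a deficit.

3507.70

Goods balance = 3367.97 - 1800.17 = 1567.80
Services balance = 1587.19 - 536.33 = 1050.86
Trade balance (goods + services) = 1567.80 + 1050.86 = 2618.66
Net primary income = 845.51 - 132.06 = 713.45
Net secondary income = 175.59
Current account = 2618.66 + 713.45 + 175.59 = 3507.70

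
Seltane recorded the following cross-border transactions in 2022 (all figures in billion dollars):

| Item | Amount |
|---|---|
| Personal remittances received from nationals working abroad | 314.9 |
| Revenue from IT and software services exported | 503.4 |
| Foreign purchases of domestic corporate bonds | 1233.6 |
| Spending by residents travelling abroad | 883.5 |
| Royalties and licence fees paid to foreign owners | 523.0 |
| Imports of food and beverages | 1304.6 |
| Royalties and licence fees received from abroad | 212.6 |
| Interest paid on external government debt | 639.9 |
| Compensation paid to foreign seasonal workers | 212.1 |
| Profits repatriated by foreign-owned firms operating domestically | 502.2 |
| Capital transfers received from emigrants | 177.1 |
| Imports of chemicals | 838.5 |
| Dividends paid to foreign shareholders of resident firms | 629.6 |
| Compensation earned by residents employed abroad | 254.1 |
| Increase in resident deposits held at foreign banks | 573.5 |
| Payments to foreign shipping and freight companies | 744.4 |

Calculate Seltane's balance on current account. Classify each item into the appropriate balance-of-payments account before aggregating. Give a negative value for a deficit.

-4992.8

Goods: -838.5 - 1304.6 = -2143.1
Services: -883.5 - 744.4 + 503.4 - 523.0 + 212.6 = -1434.9
Primary income: -639.9 - 502.2 - 629.6 - 212.1 + 254.1 = -1729.7
Secondary income: 314.9
Current account = (-2143.1) + (-1434.9) + (-1729.7) + 314.9 = -4992.8
(Excluded from the current account — financial account: foreign purchases of domestic corporate bonds 1233.6, increase in resident deposits held at foreign banks 573.5; capital account: capital transfers received from emigrants 177.1.)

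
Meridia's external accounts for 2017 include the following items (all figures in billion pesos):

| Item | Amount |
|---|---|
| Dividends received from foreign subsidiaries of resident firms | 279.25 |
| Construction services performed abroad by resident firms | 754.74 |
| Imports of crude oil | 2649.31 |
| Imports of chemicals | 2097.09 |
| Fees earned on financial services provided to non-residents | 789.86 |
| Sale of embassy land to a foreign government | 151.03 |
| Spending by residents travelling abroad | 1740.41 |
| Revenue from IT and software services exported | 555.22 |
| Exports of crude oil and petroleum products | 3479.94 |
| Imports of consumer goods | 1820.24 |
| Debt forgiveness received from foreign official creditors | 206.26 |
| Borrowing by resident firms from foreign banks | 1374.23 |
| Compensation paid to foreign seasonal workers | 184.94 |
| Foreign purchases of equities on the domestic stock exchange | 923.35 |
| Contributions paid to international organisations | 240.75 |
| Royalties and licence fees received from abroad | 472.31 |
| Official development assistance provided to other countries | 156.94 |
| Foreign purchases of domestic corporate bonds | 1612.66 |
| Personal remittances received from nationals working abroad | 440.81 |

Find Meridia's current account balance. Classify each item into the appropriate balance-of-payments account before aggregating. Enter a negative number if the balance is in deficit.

Goods: -2097.09 + 3479.94 - 2649.31 - 1820.24 = -3086.70
Services: 754.74 - 1740.41 + 789.86 + 472.31 + 555.22 = 831.72
Primary income: -184.94 + 279.25 = 94.31
Secondary income: 440.81 - 156.94 - 240.75 = 43.12
Current account = (-3086.70) + 831.72 + 94.31 + 43.12 = -2117.55
(Excluded from the current account — capital account: sale of embassy land to a foreign government 151.03, debt forgiveness received from foreign official creditors 206.26; financial account: borrowing by resident firms from foreign banks 1374.23, foreign purchases of equities on the domestic stock exchange 923.35, foreign purchases of domestic corporate bonds 1612.66.)

-2117.55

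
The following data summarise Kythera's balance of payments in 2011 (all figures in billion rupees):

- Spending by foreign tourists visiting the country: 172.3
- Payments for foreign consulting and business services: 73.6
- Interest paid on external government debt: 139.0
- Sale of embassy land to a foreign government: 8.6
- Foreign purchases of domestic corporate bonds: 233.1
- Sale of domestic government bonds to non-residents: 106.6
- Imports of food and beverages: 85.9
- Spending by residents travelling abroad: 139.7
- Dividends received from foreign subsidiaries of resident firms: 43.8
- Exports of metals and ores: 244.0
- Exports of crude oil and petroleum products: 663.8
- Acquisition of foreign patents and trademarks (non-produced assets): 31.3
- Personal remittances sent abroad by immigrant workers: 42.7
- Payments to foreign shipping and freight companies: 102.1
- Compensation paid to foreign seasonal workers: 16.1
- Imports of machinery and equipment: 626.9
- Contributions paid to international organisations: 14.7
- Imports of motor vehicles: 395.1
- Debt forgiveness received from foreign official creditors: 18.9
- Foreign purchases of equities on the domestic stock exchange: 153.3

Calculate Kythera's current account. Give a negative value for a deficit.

Goods: -395.1 + 663.8 - 626.9 + 244.0 - 85.9 = -200.1
Services: 172.3 - 102.1 - 139.7 - 73.6 = -143.1
Primary income: -16.1 - 139.0 + 43.8 = -111.3
Secondary income: -14.7 - 42.7 = -57.4
Current account = (-200.1) + (-143.1) + (-111.3) + (-57.4) = -511.9
(Excluded from the current account — capital account: sale of embassy land to a foreign government 8.6, acquisition of foreign patents and trademarks (non-produced assets) 31.3, debt forgiveness received from foreign official creditors 18.9; financial account: foreign purchases of domestic corporate bonds 233.1, sale of domestic government bonds to non-residents 106.6, foreign purchases of equities on the domestic stock exchange 153.3.)

-511.9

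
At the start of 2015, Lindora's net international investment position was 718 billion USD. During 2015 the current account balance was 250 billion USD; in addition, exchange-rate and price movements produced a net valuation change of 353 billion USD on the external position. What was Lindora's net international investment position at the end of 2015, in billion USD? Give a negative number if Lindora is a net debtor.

1321

Change in NIIP = current account + net valuation change = 250 + 353 = 603
End-of-year NIIP = 718 + 603 = 1321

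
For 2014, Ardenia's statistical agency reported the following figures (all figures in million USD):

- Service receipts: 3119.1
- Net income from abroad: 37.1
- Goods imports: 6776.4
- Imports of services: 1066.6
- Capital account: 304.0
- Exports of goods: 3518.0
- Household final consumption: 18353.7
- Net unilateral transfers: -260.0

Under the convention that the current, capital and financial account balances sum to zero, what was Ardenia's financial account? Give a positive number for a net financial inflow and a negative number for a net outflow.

Goods balance = 3518.0 - 6776.4 = -3258.4
Services balance = 3119.1 - 1066.6 = 2052.5
Trade balance (goods + services) = -3258.4 + 2052.5 = -1205.9
Net primary income = 37.1
Net secondary income = -260.0
Current account = -1205.9 + 37.1 + (-260.0) = -1428.8
Financial account = -(-1428.8 + 304.0) = 1124.8

1124.8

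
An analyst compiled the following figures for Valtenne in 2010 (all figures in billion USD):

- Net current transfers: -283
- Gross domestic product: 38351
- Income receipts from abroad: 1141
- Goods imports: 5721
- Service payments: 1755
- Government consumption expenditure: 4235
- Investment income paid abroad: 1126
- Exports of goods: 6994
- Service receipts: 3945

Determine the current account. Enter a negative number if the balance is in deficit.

3195

Goods balance = 6994 - 5721 = 1273
Services balance = 3945 - 1755 = 2190
Trade balance (goods + services) = 1273 + 2190 = 3463
Net primary income = 1141 - 1126 = 15
Net secondary income = -283
Current account = 3463 + 15 + (-283) = 3195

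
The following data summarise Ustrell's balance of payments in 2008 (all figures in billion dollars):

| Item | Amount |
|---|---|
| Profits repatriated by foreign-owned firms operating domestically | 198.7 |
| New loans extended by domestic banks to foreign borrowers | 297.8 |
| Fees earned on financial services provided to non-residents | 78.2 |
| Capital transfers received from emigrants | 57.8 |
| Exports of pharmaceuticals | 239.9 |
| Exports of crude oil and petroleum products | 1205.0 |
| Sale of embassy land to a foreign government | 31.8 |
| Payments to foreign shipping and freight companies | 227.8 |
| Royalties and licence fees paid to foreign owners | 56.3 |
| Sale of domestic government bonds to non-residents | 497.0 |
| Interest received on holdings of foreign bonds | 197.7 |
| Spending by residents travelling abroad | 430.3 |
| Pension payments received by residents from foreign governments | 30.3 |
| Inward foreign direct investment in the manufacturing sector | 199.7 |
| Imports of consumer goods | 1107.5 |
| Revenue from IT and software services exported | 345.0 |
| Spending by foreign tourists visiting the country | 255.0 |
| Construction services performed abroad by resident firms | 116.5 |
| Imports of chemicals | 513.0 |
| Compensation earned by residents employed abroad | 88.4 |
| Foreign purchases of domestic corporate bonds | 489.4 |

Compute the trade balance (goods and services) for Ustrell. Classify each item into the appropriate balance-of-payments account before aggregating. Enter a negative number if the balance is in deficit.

-95.3

Goods: 239.9 + 1205.0 - 1107.5 - 513.0 = -175.6
Services: 255.0 + 345.0 - 56.3 - 430.3 + 116.5 - 227.8 + 78.2 = 80.3
Trade balance = -175.6 + 80.3 = -95.3
(Excluded from the trade balance — primary income: profits repatriated by foreign-owned firms operating domestically 198.7, interest received on holdings of foreign bonds 197.7, compensation earned by residents employed abroad 88.4; financial account: new loans extended by domestic banks to foreign borrowers 297.8, sale of domestic government bonds to non-residents 497.0, inward foreign direct investment in the manufacturing sector 199.7, foreign purchases of domestic corporate bonds 489.4; capital account: capital transfers received from emigrants 57.8, sale of embassy land to a foreign government 31.8; secondary income: pension payments received by residents from foreign governments 30.3.)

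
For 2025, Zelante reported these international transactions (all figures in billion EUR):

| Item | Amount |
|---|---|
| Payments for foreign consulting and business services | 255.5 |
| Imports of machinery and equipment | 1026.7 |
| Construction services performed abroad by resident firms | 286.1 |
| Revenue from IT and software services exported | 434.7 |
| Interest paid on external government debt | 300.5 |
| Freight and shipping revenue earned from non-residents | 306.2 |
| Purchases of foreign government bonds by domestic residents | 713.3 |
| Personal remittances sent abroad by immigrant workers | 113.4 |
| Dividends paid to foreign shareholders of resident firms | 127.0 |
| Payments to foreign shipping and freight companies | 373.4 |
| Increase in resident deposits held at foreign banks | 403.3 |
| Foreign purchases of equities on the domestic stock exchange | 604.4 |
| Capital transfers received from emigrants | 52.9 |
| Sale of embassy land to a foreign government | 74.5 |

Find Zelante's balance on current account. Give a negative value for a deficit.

-1169.5

Goods: -1026.7
Services: -373.4 + 306.2 - 255.5 + 286.1 + 434.7 = 398.1
Primary income: -300.5 - 127.0 = -427.5
Secondary income: -113.4
Current account = (-1026.7) + 398.1 + (-427.5) + (-113.4) = -1169.5
(Excluded from the current account — financial account: purchases of foreign government bonds by domestic residents 713.3, increase in resident deposits held at foreign banks 403.3, foreign purchases of equities on the domestic stock exchange 604.4; capital account: capital transfers received from emigrants 52.9, sale of embassy land to a foreign government 74.5.)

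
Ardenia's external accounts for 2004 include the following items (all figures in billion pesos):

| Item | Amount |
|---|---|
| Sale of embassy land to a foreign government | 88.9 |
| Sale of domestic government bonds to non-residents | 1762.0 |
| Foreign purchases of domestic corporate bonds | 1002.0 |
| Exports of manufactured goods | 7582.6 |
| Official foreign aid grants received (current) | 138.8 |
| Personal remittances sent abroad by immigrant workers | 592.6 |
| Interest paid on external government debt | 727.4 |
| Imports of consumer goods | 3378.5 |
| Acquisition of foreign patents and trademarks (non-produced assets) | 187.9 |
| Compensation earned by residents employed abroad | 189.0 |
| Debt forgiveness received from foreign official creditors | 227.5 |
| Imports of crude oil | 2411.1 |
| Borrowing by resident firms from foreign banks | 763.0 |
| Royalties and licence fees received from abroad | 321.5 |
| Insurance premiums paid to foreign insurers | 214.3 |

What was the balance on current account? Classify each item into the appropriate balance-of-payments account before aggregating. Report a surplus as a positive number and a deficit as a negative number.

Goods: 7582.6 - 3378.5 - 2411.1 = 1793.0
Services: 321.5 - 214.3 = 107.2
Primary income: 189.0 - 727.4 = -538.4
Secondary income: -592.6 + 138.8 = -453.8
Current account = 1793.0 + 107.2 + (-538.4) + (-453.8) = 908.0
(Excluded from the current account — capital account: sale of embassy land to a foreign government 88.9, acquisition of foreign patents and trademarks (non-produced assets) 187.9, debt forgiveness received from foreign official creditors 227.5; financial account: sale of domestic government bonds to non-residents 1762.0, foreign purchases of domestic corporate bonds 1002.0, borrowing by resident firms from foreign banks 763.0.)

908.0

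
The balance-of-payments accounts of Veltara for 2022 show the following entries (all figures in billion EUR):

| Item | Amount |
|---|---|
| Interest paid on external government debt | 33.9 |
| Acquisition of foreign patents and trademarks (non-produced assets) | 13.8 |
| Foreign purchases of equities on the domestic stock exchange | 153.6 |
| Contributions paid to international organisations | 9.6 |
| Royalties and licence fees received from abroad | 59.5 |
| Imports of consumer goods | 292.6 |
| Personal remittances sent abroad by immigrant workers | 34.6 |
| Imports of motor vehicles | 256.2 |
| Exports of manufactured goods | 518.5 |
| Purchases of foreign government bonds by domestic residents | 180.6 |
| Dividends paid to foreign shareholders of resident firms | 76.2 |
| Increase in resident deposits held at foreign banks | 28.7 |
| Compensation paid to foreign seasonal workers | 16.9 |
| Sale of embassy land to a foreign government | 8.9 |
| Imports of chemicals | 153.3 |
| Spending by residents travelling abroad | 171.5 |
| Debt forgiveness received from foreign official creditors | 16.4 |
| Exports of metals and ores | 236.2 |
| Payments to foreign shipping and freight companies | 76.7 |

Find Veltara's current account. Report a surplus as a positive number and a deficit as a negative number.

-307.3

Goods: 518.5 - 256.2 - 292.6 - 153.3 + 236.2 = 52.6
Services: -76.7 - 171.5 + 59.5 = -188.7
Primary income: -16.9 - 33.9 - 76.2 = -127.0
Secondary income: -34.6 - 9.6 = -44.2
Current account = 52.6 + (-188.7) + (-127.0) + (-44.2) = -307.3
(Excluded from the current account — capital account: acquisition of foreign patents and trademarks (non-produced assets) 13.8, sale of embassy land to a foreign government 8.9, debt forgiveness received from foreign official creditors 16.4; financial account: foreign purchases of equities on the domestic stock exchange 153.6, purchases of foreign government bonds by domestic residents 180.6, increase in resident deposits held at foreign banks 28.7.)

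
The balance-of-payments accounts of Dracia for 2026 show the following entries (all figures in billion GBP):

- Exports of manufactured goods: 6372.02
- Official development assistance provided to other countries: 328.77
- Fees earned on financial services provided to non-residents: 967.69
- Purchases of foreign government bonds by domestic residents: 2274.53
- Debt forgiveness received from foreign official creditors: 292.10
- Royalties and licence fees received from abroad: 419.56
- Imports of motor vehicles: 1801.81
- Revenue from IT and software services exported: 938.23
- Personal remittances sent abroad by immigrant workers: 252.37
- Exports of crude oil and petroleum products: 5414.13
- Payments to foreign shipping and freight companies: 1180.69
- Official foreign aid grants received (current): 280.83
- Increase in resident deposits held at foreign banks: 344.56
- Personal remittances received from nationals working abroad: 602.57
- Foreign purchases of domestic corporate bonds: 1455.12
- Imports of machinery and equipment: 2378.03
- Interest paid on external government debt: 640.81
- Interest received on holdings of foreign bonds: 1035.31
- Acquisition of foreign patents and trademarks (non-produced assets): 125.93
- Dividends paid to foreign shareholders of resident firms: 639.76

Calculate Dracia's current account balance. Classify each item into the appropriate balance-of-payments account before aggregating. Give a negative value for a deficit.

8808.10

Goods: 6372.02 - 1801.81 + 5414.13 - 2378.03 = 7606.31
Services: -1180.69 + 419.56 + 967.69 + 938.23 = 1144.79
Primary income: -639.76 - 640.81 + 1035.31 = -245.26
Secondary income: 280.83 - 328.77 - 252.37 + 602.57 = 302.26
Current account = 7606.31 + 1144.79 + (-245.26) + 302.26 = 8808.10
(Excluded from the current account — financial account: purchases of foreign government bonds by domestic residents 2274.53, increase in resident deposits held at foreign banks 344.56, foreign purchases of domestic corporate bonds 1455.12; capital account: debt forgiveness received from foreign official creditors 292.10, acquisition of foreign patents and trademarks (non-produced assets) 125.93.)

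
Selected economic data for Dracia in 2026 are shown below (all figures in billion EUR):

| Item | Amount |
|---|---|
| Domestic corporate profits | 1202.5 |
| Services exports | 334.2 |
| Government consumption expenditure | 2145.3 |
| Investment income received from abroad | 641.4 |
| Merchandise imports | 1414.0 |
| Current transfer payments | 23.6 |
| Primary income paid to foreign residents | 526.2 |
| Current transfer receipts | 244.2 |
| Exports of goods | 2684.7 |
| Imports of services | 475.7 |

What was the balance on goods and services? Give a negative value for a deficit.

Goods balance = 2684.7 - 1414.0 = 1270.7
Services balance = 334.2 - 475.7 = -141.5
Trade balance (goods + services) = 1270.7 + (-141.5) = 1129.2

1129.2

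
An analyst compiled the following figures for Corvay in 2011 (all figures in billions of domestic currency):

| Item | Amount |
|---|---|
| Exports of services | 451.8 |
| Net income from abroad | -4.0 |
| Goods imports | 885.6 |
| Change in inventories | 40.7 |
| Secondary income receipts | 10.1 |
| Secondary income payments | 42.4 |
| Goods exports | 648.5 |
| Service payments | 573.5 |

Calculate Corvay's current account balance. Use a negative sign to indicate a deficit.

-395.1

Goods balance = 648.5 - 885.6 = -237.1
Services balance = 451.8 - 573.5 = -121.7
Trade balance (goods + services) = -237.1 + (-121.7) = -358.8
Net primary income = -4.0
Net secondary income = 10.1 - 42.4 = -32.3
Current account = -358.8 + (-4.0) + (-32.3) = -395.1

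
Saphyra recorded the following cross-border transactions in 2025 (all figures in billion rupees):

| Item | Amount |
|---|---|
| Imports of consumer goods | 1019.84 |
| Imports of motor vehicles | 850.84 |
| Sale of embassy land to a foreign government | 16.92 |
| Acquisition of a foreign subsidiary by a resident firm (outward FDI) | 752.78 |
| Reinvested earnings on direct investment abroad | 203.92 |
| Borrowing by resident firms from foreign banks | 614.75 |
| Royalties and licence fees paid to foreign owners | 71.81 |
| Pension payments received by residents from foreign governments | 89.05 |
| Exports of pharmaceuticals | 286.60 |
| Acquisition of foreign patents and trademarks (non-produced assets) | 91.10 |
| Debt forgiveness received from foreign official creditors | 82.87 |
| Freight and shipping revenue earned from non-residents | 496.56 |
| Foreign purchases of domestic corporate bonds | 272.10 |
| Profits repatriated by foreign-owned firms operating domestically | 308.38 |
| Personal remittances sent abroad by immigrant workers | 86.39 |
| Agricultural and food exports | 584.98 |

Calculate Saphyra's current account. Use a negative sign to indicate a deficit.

Goods: -850.84 - 1019.84 + 584.98 + 286.60 = -999.10
Services: 496.56 - 71.81 = 424.75
Primary income: -308.38 + 203.92 = -104.46
Secondary income: -86.39 + 89.05 = 2.66
Current account = (-999.10) + 424.75 + (-104.46) + 2.66 = -676.15
(Excluded from the current account — capital account: sale of embassy land to a foreign government 16.92, acquisition of foreign patents and trademarks (non-produced assets) 91.10, debt forgiveness received from foreign official creditors 82.87; financial account: acquisition of a foreign subsidiary by a resident firm (outward FDI) 752.78, borrowing by resident firms from foreign banks 614.75, foreign purchases of domestic corporate bonds 272.10.)

-676.15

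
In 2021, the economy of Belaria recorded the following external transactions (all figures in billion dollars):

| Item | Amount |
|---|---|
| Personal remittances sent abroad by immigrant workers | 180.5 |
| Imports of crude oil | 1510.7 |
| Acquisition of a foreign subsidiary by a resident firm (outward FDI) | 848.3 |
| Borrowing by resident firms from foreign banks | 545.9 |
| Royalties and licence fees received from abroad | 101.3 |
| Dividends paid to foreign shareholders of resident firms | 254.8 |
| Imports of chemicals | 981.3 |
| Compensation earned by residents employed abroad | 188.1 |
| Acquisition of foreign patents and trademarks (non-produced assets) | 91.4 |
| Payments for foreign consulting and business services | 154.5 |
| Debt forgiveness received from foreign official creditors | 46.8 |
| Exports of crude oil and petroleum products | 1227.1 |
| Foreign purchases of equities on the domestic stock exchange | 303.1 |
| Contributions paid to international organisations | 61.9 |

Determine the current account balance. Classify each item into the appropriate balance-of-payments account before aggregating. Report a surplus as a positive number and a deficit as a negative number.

Goods: -981.3 - 1510.7 + 1227.1 = -1264.9
Services: -154.5 + 101.3 = -53.2
Primary income: -254.8 + 188.1 = -66.7
Secondary income: -61.9 - 180.5 = -242.4
Current account = (-1264.9) + (-53.2) + (-66.7) + (-242.4) = -1627.2
(Excluded from the current account — financial account: acquisition of a foreign subsidiary by a resident firm (outward FDI) 848.3, borrowing by resident firms from foreign banks 545.9, foreign purchases of equities on the domestic stock exchange 303.1; capital account: acquisition of foreign patents and trademarks (non-produced assets) 91.4, debt forgiveness received from foreign official creditors 46.8.)

-1627.2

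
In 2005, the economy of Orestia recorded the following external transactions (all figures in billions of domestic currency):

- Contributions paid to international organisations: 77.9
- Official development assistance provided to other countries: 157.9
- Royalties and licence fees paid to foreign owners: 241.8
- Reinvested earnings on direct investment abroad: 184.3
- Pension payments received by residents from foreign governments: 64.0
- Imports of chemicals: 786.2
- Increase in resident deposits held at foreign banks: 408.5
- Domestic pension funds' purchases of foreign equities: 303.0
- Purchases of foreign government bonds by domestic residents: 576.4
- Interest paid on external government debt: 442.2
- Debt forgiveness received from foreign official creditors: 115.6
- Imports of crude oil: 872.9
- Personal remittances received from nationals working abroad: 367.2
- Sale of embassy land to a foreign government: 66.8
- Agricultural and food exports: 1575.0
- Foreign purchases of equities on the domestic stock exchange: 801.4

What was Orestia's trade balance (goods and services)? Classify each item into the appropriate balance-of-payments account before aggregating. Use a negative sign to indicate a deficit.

Goods: -872.9 - 786.2 + 1575.0 = -84.1
Services: -241.8
Trade balance = -84.1 + (-241.8) = -325.9
(Excluded from the trade balance — secondary income: contributions paid to international organisations 77.9, official development assistance provided to other countries 157.9, pension payments received by residents from foreign governments 64.0, personal remittances received from nationals working abroad 367.2; primary income: reinvested earnings on direct investment abroad 184.3, interest paid on external government debt 442.2; financial account: increase in resident deposits held at foreign banks 408.5, domestic pension funds' purchases of foreign equities 303.0, purchases of foreign government bonds by domestic residents 576.4, foreign purchases of equities on the domestic stock exchange 801.4; capital account: debt forgiveness received from foreign official creditors 115.6, sale of embassy land to a foreign government 66.8.)

-325.9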